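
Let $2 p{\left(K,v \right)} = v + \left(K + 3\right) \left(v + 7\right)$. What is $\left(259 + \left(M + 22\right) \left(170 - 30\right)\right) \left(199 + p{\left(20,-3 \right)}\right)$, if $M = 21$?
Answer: $\frac{3057873}{2} \approx 1.5289 \cdot 10^{6}$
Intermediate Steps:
$p{\left(K,v \right)} = \frac{v}{2} + \frac{\left(3 + K\right) \left(7 + v\right)}{2}$ ($p{\left(K,v \right)} = \frac{v + \left(K + 3\right) \left(v + 7\right)}{2} = \frac{v + \left(3 + K\right) \left(7 + v\right)}{2} = \frac{v}{2} + \frac{\left(3 + K\right) \left(7 + v\right)}{2}$)
$\left(259 + \left(M + 22\right) \left(170 - 30\right)\right) \left(199 + p{\left(20,-3 \right)}\right) = \left(259 + \left(21 + 22\right) \left(170 - 30\right)\right) \left(199 + \left(\frac{21}{2} + 2 \left(-3\right) + \frac{7}{2} \cdot 20 + \frac{1}{2} \cdot 20 \left(-3\right)\right)\right) = \left(259 + 43 \cdot 140\right) \left(199 + \left(\frac{21}{2} - 6 + 70 - 30\right)\right) = \left(259 + 6020\right) \left(199 + \frac{89}{2}\right) = 6279 \cdot \frac{487}{2} = \frac{3057873}{2}$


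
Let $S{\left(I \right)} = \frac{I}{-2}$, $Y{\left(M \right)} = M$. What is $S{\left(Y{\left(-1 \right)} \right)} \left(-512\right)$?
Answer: $-256$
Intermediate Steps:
$S{\left(I \right)} = - \frac{I}{2}$ ($S{\left(I \right)} = I \left(- \frac{1}{2}\right) = - \frac{I}{2}$)
$S{\left(Y{\left(-1 \right)} \right)} \left(-512\right) = \left(- \frac{1}{2}\right) \left(-1\right) \left(-512\right) = \frac{1}{2} \left(-512\right) = -256$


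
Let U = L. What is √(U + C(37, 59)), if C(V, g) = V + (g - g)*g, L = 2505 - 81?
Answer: √2461 ≈ 49.608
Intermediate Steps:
L = 2424
U = 2424
C(V, g) = V (C(V, g) = V + 0*g = V + 0 = V)
√(U + C(37, 59)) = √(2424 + 37) = √2461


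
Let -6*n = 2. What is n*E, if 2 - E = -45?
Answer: -47/3 ≈ -15.667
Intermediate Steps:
n = -1/3 (n = -1/6*2 = -1/3 ≈ -0.33333)
E = 47 (E = 2 - 1*(-45) = 2 + 45 = 47)
n*E = -1/3*47 = -47/3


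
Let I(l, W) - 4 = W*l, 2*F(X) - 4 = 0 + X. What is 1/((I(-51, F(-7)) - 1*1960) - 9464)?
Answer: -2/22687 ≈ -8.8156e-5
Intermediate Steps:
F(X) = 2 + X/2 (F(X) = 2 + (0 + X)/2 = 2 + X/2)
I(l, W) = 4 + W*l
1/((I(-51, F(-7)) - 1*1960) - 9464) = 1/(((4 + (2 + (½)*(-7))*(-51)) - 1*1960) - 9464) = 1/(((4 + (2 - 7/2)*(-51)) - 1960) - 9464) = 1/(((4 - 3/2*(-51)) - 1960) - 9464) = 1/(((4 + 153/2) - 1960) - 9464) = 1/((161/2 - 1960) - 9464) = 1/(-3759/2 - 9464) = 1/(-22687/2) = -2/22687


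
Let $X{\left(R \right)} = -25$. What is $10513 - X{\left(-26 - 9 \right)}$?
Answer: $10538$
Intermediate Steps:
$10513 - X{\left(-26 - 9 \right)} = 10513 - -25 = 10513 + 25 = 10538$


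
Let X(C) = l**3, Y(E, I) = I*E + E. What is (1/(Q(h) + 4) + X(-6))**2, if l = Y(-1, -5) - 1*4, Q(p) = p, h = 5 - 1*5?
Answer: 1/16 ≈ 0.062500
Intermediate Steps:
h = 0 (h = 5 - 5 = 0)
Y(E, I) = E + E*I (Y(E, I) = E*I + E = E + E*I)
l = 0 (l = -(1 - 5) - 1*4 = -1*(-4) - 4 = 4 - 4 = 0)
X(C) = 0 (X(C) = 0**3 = 0)
(1/(Q(h) + 4) + X(-6))**2 = (1/(0 + 4) + 0)**2 = (1/4 + 0)**2 = (1/4)**2 = 1/16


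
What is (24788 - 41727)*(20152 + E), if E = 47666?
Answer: -1148769102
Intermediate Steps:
(24788 - 41727)*(20152 + E) = (24788 - 41727)*(20152 + 47666) = -16939*67818 = -1148769102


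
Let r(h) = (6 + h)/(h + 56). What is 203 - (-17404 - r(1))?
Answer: 1003606/57 ≈ 17607.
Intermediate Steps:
r(h) = (6 + h)/(56 + h)
203 - (-17404 - r(1)) = 203 - (-17404 - (6 + 1)/(56 + 1)) = 203 - (-17404 - 7/57) = 203 - 1*(-992035/57) = 203 + 992035/57 = 1003606/57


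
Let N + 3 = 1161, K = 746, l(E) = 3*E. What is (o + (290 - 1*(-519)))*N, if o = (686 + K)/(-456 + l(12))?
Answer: 32650582/35 ≈ 9.3287e+5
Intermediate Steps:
N = 1158 (N = -3 + 1161 = 1158)
o = -358/105 (o = (686 + 746)/(-456 + 3*12) = 1432/(-456 + 36) = 1432/(-420) = 1432*(-1/420) = -358/105 ≈ -3.4095)
(o + (290 - 1*(-519)))*N = (-358/105 + (290 - 1*(-519)))*1158 = (-358/105 + (290 + 519))*1158 = (-358/105 + 809)*1158 = (84587/105)*1158 = 32650582/35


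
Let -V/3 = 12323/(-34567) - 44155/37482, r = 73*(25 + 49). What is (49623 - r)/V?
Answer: 19098169813658/1988196571 ≈ 9605.8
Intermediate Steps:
r = 5402 (r = 73*74 = 5402)
V = 1988196571/431880098 (V = -3*(12323/(-34567) - 44155/37482) = -3*(12323*(-1/34567) - 44155*1/37482) = -3*(-12323/34567 - 44155/37482) = -3*(-1988196571/1295640294) = 1988196571/431880098 ≈ 4.6036)
(49623 - r)/V = (49623 - 1*5402)/(1988196571/431880098) = (49623 - 5402)*(431880098/1988196571) = 44221*(431880098/1988196571) = 19098169813658/1988196571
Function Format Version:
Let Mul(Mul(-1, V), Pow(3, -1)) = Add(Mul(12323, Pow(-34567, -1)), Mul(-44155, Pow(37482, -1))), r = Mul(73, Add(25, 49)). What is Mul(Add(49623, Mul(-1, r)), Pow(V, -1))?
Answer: Rational(19098169813658, 1988196571) ≈ 9605.8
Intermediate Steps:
r = 5402 (r = Mul(73, 74) = 5402)
V = Rational(1988196571, 431880098) (V = Mul(-3, Add(Mul(12323, Pow(-34567, -1)), Mul(-44155, Pow(37482, -1)))) = Mul(-3, Add(Mul(12323, Rational(-1, 34567)), Mul(-44155, Rational(1, 37482)))) = Mul(-3, Add(Rational(-12323, 34567), Rational(-44155, 37482))) = Mul(-3, Rational(-1988196571, 1295640294)) = Rational(1988196571, 431880098) ≈ 4.6036)
Mul(Add(49623, Mul(-1, r)), Pow(V, -1)) = Mul(Add(49623, Mul(-1, 5402)), Pow(Rational(1988196571, 431880098), -1)) = Mul(Add(49623, -5402), Rational(431880098, 1988196571)) = Mul(44221, Rational(431880098, 1988196571)) = Rational(19098169813658, 1988196571)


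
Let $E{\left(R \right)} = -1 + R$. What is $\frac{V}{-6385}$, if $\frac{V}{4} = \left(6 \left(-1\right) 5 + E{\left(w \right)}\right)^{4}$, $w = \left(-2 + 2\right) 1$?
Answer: $- \frac{3694084}{6385} \approx -578.56$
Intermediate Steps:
$w = 0$ ($w = 0 \cdot 1 = 0$)
$V = 3694084$ ($V = 4 \left(6 \left(-1\right) 5 + \left(-1 + 0\right)\right)^{4} = 4 \left(\left(-6\right) 5 - 1\right)^{4} = 4 \left(-30 - 1\right)^{4} = 4 \left(-31\right)^{4} = 4 \cdot 923521 = 3694084$)
$\frac{V}{-6385} = \frac{3694084}{-6385} = 3694084 \left(- \frac{1}{6385}\right) = - \frac{3694084}{6385}$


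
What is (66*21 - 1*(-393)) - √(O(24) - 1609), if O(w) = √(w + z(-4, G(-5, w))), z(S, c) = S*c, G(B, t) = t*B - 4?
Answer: 1779 - √(-1609 + 2*√130) ≈ 1779.0 - 39.827*I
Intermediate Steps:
G(B, t) = -4 + B*t (G(B, t) = B*t - 4 = -4 + B*t)
O(w) = √(16 + 21*w) (O(w) = √(w - 4*(-4 - 5*w)) = √(w + (16 + 20*w)) = √(16 + 21*w))
(66*21 - 1*(-393)) - √(O(24) - 1609) = (66*21 - 1*(-393)) - √(√(16 + 21*24) - 1609) = (1386 + 393) - √(√(16 + 504) - 1609) = 1779 - √(√520 - 1609) = 1779 - √(2*√130 - 1609) = 1779 - √(-1609 + 2*√130)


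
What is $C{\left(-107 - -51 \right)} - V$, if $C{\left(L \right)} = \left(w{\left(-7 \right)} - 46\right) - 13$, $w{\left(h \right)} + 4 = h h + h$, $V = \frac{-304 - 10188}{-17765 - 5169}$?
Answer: $- \frac{246053}{11467} \approx -21.457$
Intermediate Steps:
$V = \frac{5246}{11467}$ ($V = - \frac{10492}{-22934} = \left(-10492\right) \left(- \frac{1}{22934}\right) = \frac{5246}{11467} \approx 0.45749$)
$w{\left(h \right)} = -4 + h + h^{2}$ ($w{\left(h \right)} = -4 + \left(h h + h\right) = -4 + \left(h^{2} + h\right) = -4 + \left(h + h^{2}\right) = -4 + h + h^{2}$)
$C{\left(L \right)} = -21$ ($C{\left(L \right)} = \left(\left(-4 - 7 + \left(-7\right)^{2}\right) - 46\right) - 13 = \left(\left(-4 - 7 + 49\right) - 46\right) - 13 = \left(38 - 46\right) - 13 = -8 - 13 = -21$)
$C{\left(-107 - -51 \right)} - V = -21 - \frac{5246}{11467} = - \frac{246053}{11467}$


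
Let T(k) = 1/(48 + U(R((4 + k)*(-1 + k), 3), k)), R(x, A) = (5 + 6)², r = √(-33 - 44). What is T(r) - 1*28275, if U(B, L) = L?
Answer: (-28275*√77 + 1357199*I)/(√77 - 48*I) ≈ -28275.0 - 0.003685*I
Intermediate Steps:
r = I*√77 (r = √(-77) = I*√77 ≈ 8.775*I)
R(x, A) = 121 (R(x, A) = 11² = 121)
T(k) = 1/(48 + k)
T(r) - 1*28275 = 1/(48 + I*√77) - 1*28275 = 1/(48 + I*√77) - 28275 = -28275 + 1/(48 + I*√77)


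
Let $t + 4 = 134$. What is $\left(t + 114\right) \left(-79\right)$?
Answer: $-19276$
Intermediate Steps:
$t = 130$ ($t = -4 + 134 = 130$)
$\left(t + 114\right) \left(-79\right) = \left(130 + 114\right) \left(-79\right) = 244 \left(-79\right) = -19276$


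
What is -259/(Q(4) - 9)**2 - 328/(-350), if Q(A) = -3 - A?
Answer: -3341/44800 ≈ -0.074576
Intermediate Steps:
-259/(Q(4) - 9)**2 - 328/(-350) = -259/((-3 - 1*4) - 9)**2 - 328/(-350) = -259/((-3 - 4) - 9)**2 - 328*(-1/350) = -259/(-7 - 9)**2 + 164/175 = -259/((-16)**2) + 164/175 = -259/256 + 164/175 = -3341/44800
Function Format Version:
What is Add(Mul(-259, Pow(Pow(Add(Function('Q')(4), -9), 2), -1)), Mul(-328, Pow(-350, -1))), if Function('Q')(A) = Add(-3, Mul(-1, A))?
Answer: Rational(-3341, 44800) ≈ -0.074576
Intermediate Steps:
Add(Mul(-259, Pow(Pow(Add(Function('Q')(4), -9), 2), -1)), Mul(-328, Pow(-350, -1))) = Add(Mul(-259, Pow(Pow(Add(Add(-3, Mul(-1, 4)), -9), 2), -1)), Mul(-328, Pow(-350, -1))) = Add(Mul(-259, Pow(Pow(Add(Add(-3, -4), -9), 2), -1)), Mul(-328, Rational(-1, 350))) = Add(Mul(-259, Pow(Pow(Add(-7, -9), 2), -1)), Rational(164, 175)) = Add(Mul(-259, Pow(Pow(-16, 2), -1)), Rational(164, 175)) = Add(Mul(-259, Pow(256, -1)), Rational(164, 175)) = Add(Mul(-259, Rational(1, 256)), Rational(164, 175)) = Add(Rational(-259, 256), Rational(164, 175)) = Rational(-3341, 44800)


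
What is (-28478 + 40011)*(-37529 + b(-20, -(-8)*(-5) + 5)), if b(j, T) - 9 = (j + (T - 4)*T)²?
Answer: 20430767165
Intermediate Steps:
b(j, T) = 9 + (j + T*(-4 + T))² (b(j, T) = 9 + (j + (T - 4)*T)² = 9 + (j + (-4 + T)*T)² = 9 + (j + T*(-4 + T))²)
(-28478 + 40011)*(-37529 + b(-20, -(-8)*(-5) + 5)) = (-28478 + 40011)*(-37529 + (9 + (-20 + (-(-8)*(-5) + 5)² - 4*(-(-8)*(-5) + 5))²)) = 11533*(-37529 + (9 + (-20 + (-2*20 + 5)² - 4*(-2*20 + 5))²)) = 11533*(-37529 + (9 + (-20 + (-40 + 5)² - 4*(-40 + 5))²)) = 11533*(-37529 + (9 + (-20 + (-35)² - 4*(-35))²)) = 11533*(-37529 + (9 + (-20 + 1225 + 140)²)) = 11533*(-37529 + (9 + 1345²)) = 11533*(-37529 + (9 + 1809025)) = 11533*(-37529 + 1809034) = 11533*1771505 = 20430767165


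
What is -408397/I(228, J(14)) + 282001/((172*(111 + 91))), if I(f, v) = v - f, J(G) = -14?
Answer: 648072255/382184 ≈ 1695.7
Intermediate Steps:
-408397/I(228, J(14)) + 282001/((172*(111 + 91))) = -408397/(-14 - 1*228) + 282001/((172*(111 + 91))) = -408397/(-14 - 228) + 282001/((172*202)) = -408397/(-242) + 282001/34744 = -408397*(-1/242) + 282001*(1/34744) = 37127/22 + 282001/34744 = 648072255/382184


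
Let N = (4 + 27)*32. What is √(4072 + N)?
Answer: 2*√1266 ≈ 71.162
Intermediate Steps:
N = 992 (N = 31*32 = 992)
√(4072 + N) = √(4072 + 992) = √5064 = 2*√1266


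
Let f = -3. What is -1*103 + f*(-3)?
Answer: -94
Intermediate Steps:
-1*103 + f*(-3) = -1*103 - 3*(-3) = -103 + 9 = -94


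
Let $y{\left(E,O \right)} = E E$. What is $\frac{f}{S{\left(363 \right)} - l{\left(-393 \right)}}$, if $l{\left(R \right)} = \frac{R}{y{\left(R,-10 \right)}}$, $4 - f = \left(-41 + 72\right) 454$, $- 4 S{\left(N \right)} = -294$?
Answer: $- \frac{11059020}{57773} \approx -191.42$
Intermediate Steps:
$S{\left(N \right)} = \frac{147}{2}$ ($S{\left(N \right)} = \left(- \frac{1}{4}\right) \left(-294\right) = \frac{147}{2}$)
$f = -14070$ ($f = 4 - \left(-41 + 72\right) 454 = 4 - 31 \cdot 454 = 4 - 14074 = -14070$)
$y{\left(E,O \right)} = E^{2}$
$l{\left(R \right)} = \frac{1}{R}$ ($l{\left(R \right)} = \frac{R}{R^{2}} = \frac{1}{R}$)
$\frac{f}{S{\left(363 \right)} - l{\left(-393 \right)}} = - \frac{14070}{\frac{147}{2} - \frac{1}{-393}} = - \frac{14070}{\frac{147}{2} - - \frac{1}{393}} = - \frac{14070}{\frac{147}{2} + \frac{1}{393}} = - \frac{14070}{\frac{57773}{786}} = \left(-14070\right) \frac{786}{57773} = - \frac{11059020}{57773}$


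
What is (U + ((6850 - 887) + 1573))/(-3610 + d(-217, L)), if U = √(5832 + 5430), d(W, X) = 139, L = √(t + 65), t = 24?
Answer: -2512/1157 - √11262/3471 ≈ -2.2017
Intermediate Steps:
L = √89 (L = √(24 + 65) = √89 ≈ 9.4340)
U = √11262 ≈ 106.12
(U + ((6850 - 887) + 1573))/(-3610 + d(-217, L)) = (√11262 + ((6850 - 887) + 1573))/(-3610 + 139) = (√11262 + (5963 + 1573))/(-3471) = (√11262 + 7536)*(-1/3471) = (7536 + √11262)*(-1/3471) = -2512/1157 - √11262/3471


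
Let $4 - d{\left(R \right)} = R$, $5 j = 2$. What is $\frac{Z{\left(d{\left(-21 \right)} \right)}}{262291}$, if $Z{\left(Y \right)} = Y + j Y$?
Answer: $\frac{35}{262291} \approx 0.00013344$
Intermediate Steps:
$j = \frac{2}{5}$ ($j = \frac{1}{5} \cdot 2 = \frac{2}{5} \approx 0.4$)
$d{\left(R \right)} = 4 - R$
$Z{\left(Y \right)} = \frac{7 Y}{5}$ ($Z{\left(Y \right)} = Y + \frac{2 Y}{5} = \frac{7 Y}{5}$)
$\frac{Z{\left(d{\left(-21 \right)} \right)}}{262291} = \frac{\frac{7}{5} \left(4 - -21\right)}{262291} = \frac{7 \left(4 + 21\right)}{5} \cdot \frac{1}{262291} = \frac{7}{5} \cdot 25 \cdot \frac{1}{262291} = 35 \cdot \frac{1}{262291} = \frac{35}{262291}$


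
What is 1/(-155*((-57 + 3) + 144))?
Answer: -1/13950 ≈ -7.1685e-5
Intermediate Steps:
1/(-155*((-57 + 3) + 144)) = 1/(-155*(-54 + 144)) = 1/(-155*90) = 1/(-13950) = -1/13950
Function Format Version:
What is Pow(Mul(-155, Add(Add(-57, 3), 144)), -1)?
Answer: Rational(-1, 13950) ≈ -7.1685e-5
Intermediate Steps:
Pow(Mul(-155, Add(Add(-57, 3), 144)), -1) = Pow(Mul(-155, Add(-54, 144)), -1) = Pow(Mul(-155, 90), -1) = Pow(-13950, -1) = Rational(-1, 13950)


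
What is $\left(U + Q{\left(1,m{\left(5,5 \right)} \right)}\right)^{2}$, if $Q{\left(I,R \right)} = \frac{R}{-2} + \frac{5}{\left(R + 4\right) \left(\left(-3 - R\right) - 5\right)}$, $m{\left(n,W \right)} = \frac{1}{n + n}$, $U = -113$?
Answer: $\frac{56532067725961}{4411616400} \approx 12814.0$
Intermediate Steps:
$m{\left(n,W \right)} = \frac{1}{2 n}$
$Q{\left(I,R \right)} = - \frac{R}{2} + \frac{5}{\left(-8 - R\right) \left(4 + R\right)}$ ($Q{\left(I,R \right)} = R \left(- \frac{1}{2}\right) + \frac{5}{\left(4 + R\right) \left(-8 - R\right)} = - \frac{R}{2} + \frac{5}{\left(-8 - R\right) \left(4 + R\right)}$)
$\left(U + Q{\left(1,m{\left(5,5 \right)} \right)}\right)^{2} = \left(-113 + \frac{-10 - \left(\frac{1}{2 \cdot 5}\right)^{3} - 32 \frac{1}{2 \cdot 5} - 12 \left(\frac{1}{2 \cdot 5}\right)^{2}}{2 \left(32 + \left(\frac{1}{2 \cdot 5}\right)^{2} + 12 \frac{1}{2 \cdot 5}\right)}\right)^{2} = \left(-113 + \frac{-10 - \left(\frac{1}{2} \cdot \frac{1}{5}\right)^{3} - 32 \cdot \frac{1}{2} \cdot \frac{1}{5} - 12 \left(\frac{1}{2} \cdot \frac{1}{5}\right)^{2}}{2 \left(32 + \left(\frac{1}{2} \cdot \frac{1}{5}\right)^{2} + 12 \cdot \frac{1}{2} \cdot \frac{1}{5}\right)}\right)^{2} = \left(-113 + \frac{-10 - \left(\frac{1}{10}\right)^{3} - \frac{16}{5} - \frac{12}{100}}{2 \left(32 + \left(\frac{1}{10}\right)^{2} + 12 \cdot \frac{1}{10}\right)}\right)^{2} = \left(-113 + \frac{-10 - \frac{1}{1000} - \frac{16}{5} - \frac{3}{25}}{2 \left(32 + \frac{1}{100} + \frac{6}{5}\right)}\right)^{2} = \left(-113 + \frac{-10 - \frac{1}{1000} - \frac{16}{5} - \frac{3}{25}}{2 \cdot \frac{3321}{100}}\right)^{2} = \left(-113 + \frac{1}{2} \cdot \frac{100}{3321} \left(- \frac{13321}{1000}\right)\right)^{2} = \left(-113 - \frac{13321}{66420}\right)^{2} = \left(- \frac{7518781}{66420}\right)^{2} = \frac{56532067725961}{4411616400}$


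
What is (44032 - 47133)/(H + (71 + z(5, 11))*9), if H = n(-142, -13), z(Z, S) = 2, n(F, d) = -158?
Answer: -3101/499 ≈ -6.2144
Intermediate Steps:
H = -158
(44032 - 47133)/(H + (71 + z(5, 11))*9) = (44032 - 47133)/(-158 + (71 + 2)*9) = -3101/(-158 + 73*9) = -3101/(-158 + 657) = -3101/499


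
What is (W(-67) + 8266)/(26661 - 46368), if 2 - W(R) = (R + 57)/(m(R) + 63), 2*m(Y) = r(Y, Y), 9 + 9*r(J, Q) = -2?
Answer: -3095048/7376987 ≈ -0.41955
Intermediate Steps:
r(J, Q) = -11/9 (r(J, Q) = -1 + (⅑)*(-2) = -1 - 2/9 = -11/9)
m(Y) = -11/18 (m(Y) = (½)*(-11/9) = -11/18)
W(R) = 1220/1123 - 18*R/1123 (W(R) = 2 - (R + 57)/(-11/18 + 63) = 2 - (57 + R)/1123/18 = 2 - (57 + R)*18/1123 = 2 - (1026/1123 + 18*R/1123) = 2 + (-1026/1123 - 18*R/1123) = 1220/1123 - 18*R/1123)
(W(-67) + 8266)/(26661 - 46368) = ((1220/1123 - 18/1123*(-67)) + 8266)/(26661 - 46368) = ((1220/1123 + 1206/1123) + 8266)/(-19707) = (2426/1123 + 8266)*(-1/19707) = (9285144/1123)*(-1/19707) = -3095048/7376987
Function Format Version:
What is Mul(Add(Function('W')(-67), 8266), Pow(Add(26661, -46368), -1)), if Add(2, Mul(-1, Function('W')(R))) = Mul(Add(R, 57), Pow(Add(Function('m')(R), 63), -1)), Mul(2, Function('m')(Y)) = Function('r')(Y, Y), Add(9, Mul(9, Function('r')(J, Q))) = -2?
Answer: Rational(-3095048, 7376987) ≈ -0.41955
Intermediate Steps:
Function('r')(J, Q) = Rational(-11, 9) (Function('r')(J, Q) = Add(-1, Mul(Rational(1, 9), -2)) = Add(-1, Rational(-2, 9)) = Rational(-11, 9))
Function('m')(Y) = Rational(-11, 18) (Function('m')(Y) = Mul(Rational(1, 2), Rational(-11, 9)) = Rational(-11, 18))
Function('W')(R) = Add(Rational(1220, 1123), Mul(Rational(-18, 1123), R)) (Function('W')(R) = Add(2, Mul(-1, Mul(Add(R, 57), Pow(Add(Rational(-11, 18), 63), -1)))) = Add(2, Mul(-1, Mul(Add(57, R), Pow(Rational(1123, 18), -1)))) = Add(2, Mul(-1, Mul(Add(57, R), Rational(18, 1123)))) = Add(2, Mul(-1, Add(Rational(1026, 1123), Mul(Rational(18, 1123), R)))) = Add(2, Add(Rational(-1026, 1123), Mul(Rational(-18, 1123), R))) = Add(Rational(1220, 1123), Mul(Rational(-18, 1123), R)))
Mul(Add(Function('W')(-67), 8266), Pow(Add(26661, -46368), -1)) = Mul(Add(Add(Rational(1220, 1123), Mul(Rational(-18, 1123), -67)), 8266), Pow(Add(26661, -46368), -1)) = Mul(Add(Add(Rational(1220, 1123), Rational(1206, 1123)), 8266), Pow(-19707, -1)) = Mul(Add(Rational(2426, 1123), 8266), Rational(-1, 19707)) = Mul(Rational(9285144, 1123), Rational(-1, 19707)) = Rational(-3095048, 7376987)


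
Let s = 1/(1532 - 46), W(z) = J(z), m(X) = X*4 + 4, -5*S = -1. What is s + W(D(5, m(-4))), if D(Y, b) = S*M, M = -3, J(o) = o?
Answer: -4453/7430 ≈ -0.59933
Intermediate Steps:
S = ⅕ (S = -⅕*(-1) = ⅕ ≈ 0.20000)
m(X) = 4 + 4*X (m(X) = 4*X + 4 = 4 + 4*X)
D(Y, b) = -⅗ (D(Y, b) = (⅕)*(-3) = -⅗)
W(z) = z
s = 1/1486 ≈ 0.00067295
s + W(D(5, m(-4))) = 1/1486 - ⅗ = -4453/7430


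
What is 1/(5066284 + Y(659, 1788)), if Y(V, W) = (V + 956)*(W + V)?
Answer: 1/9018189 ≈ 1.1089e-7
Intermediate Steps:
Y(V, W) = (956 + V)*(V + W)
1/(5066284 + Y(659, 1788)) = 1/(5066284 + (659² + 956*659 + 956*1788 + 659*1788)) = 1/(5066284 + (434281 + 630004 + 1709328 + 1178292)) = 1/(5066284 + 3951905) = 1/9018189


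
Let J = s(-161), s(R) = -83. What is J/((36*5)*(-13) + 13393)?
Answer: -83/11053 ≈ -0.0075093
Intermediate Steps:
J = -83
J/((36*5)*(-13) + 13393) = -83/((36*5)*(-13) + 13393) = -83/(180*(-13) + 13393) = -83/(-2340 + 13393) = -83/11053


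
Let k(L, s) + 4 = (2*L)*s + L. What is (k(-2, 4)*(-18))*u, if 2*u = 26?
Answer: 5148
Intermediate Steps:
u = 13 (u = (½)*26 = 13)
k(L, s) = -4 + L + 2*L*s (k(L, s) = -4 + ((2*L)*s + L) = -4 + (2*L*s + L) = -4 + (L + 2*L*s) = -4 + L + 2*L*s)
(k(-2, 4)*(-18))*u = ((-4 - 2 + 2*(-2)*4)*(-18))*13 = ((-4 - 2 - 16)*(-18))*13 = -22*(-18)*13 = 396*13 = 5148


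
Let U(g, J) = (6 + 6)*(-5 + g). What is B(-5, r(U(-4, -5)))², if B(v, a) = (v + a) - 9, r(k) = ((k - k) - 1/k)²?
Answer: 26665257025/136048896 ≈ 196.00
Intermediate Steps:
U(g, J) = -60 + 12*g (U(g, J) = 12*(-5 + g) = -60 + 12*g)
r(k) = k⁻² (r(k) = (0 - 1/k)² = (-1/k)² = k⁻²)
B(v, a) = -9 + a + v (B(v, a) = (a + v) - 9 = -9 + a + v)
B(-5, r(U(-4, -5)))² = (-9 + (-60 + 12*(-4))⁻² - 5)² = (-9 + (-60 - 48)⁻² - 5)² = (-9 + (-108)⁻² - 5)² = (-9 + 1/11664 - 5)² = (-163295/11664)² = 26665257025/136048896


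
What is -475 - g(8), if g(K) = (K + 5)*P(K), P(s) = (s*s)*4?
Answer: -3803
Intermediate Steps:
P(s) = 4*s² (P(s) = s²*4 = 4*s²)
g(K) = 4*K²*(5 + K) (g(K) = (K + 5)*(4*K²) = (5 + K)*(4*K²) = 4*K²*(5 + K))
-475 - g(8) = -475 - 4*8²*(5 + 8) = -475 - 4*64*13 = -475 - 1*3328 = -475 - 3328 = -3803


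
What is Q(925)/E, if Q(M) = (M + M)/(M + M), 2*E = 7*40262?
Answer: 1/140917 ≈ 7.0964e-6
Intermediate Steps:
E = 140917 (E = (7*40262)/2 = (½)*281834 = 140917)
Q(M) = 1 (Q(M) = (2*M)/((2*M)) = (2*M)*(1/(2*M)) = 1)
Q(925)/E = 1/140917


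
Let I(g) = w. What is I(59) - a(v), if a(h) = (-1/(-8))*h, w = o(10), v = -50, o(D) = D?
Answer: 65/4 ≈ 16.250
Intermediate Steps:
w = 10
I(g) = 10
a(h) = h/8 (a(h) = (-1*(-⅛))*h = h/8)
I(59) - a(v) = 10 - (-50)/8 = 10 - 1*(-25/4) = 10 + 25/4 = 65/4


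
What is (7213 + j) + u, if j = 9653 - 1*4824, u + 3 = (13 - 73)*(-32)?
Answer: 13959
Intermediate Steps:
u = 1917 (u = -3 + (13 - 73)*(-32) = -3 - 60*(-32) = -3 + 1920 = 1917)
j = 4829 (j = 9653 - 4824 = 4829)
(7213 + j) + u = (7213 + 4829) + 1917 = 12042 + 1917 = 13959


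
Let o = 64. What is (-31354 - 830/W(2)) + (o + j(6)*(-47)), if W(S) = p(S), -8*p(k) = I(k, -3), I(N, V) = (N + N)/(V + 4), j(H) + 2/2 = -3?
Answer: -29442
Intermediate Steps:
j(H) = -4 (j(H) = -1 - 3 = -4)
I(N, V) = 2*N/(4 + V) (I(N, V) = (2*N)/(4 + V) = 2*N/(4 + V))
p(k) = -k/4 (p(k) = -k/(4*(4 - 3)) = -k/(4*1) = -k/4)
W(S) = -S/4
(-31354 - 830/W(2)) + (o + j(6)*(-47)) = (-31354 - 830/((-¼*2))) + (64 - 4*(-47)) = (-31354 - 830/(-½)) + (64 + 188) = (-31354 - 830*(-2)) + 252 = (-31354 + 1660) + 252 = -29694 + 252 = -29442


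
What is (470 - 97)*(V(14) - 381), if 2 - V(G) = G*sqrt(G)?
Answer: -141367 - 5222*sqrt(14) ≈ -1.6091e+5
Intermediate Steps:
V(G) = 2 - G**(3/2) (V(G) = 2 - G*sqrt(G) = 2 - G**(3/2))
(470 - 97)*(V(14) - 381) = (470 - 97)*((2 - 14**(3/2)) - 381) = 373*((2 - 14*sqrt(14)) - 381) = 373*(-379 - 14*sqrt(14)) = -141367 - 5222*sqrt(14)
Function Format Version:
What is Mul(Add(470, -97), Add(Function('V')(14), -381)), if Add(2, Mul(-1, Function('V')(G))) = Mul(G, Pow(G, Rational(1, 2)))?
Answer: Add(-141367, Mul(-5222, Pow(14, Rational(1, 2)))) ≈ -1.6091e+5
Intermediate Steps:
Function('V')(G) = Add(2, Mul(-1, Pow(G, Rational(3, 2)))) (Function('V')(G) = Add(2, Mul(-1, Mul(G, Pow(G, Rational(1, 2))))) = Add(2, Mul(-1, Pow(G, Rational(3, 2)))))
Mul(Add(470, -97), Add(Function('V')(14), -381)) = Mul(Add(470, -97), Add(Add(2, Mul(-1, Pow(14, Rational(3, 2)))), -381)) = Mul(373, Add(Add(2, Mul(-1, Mul(14, Pow(14, Rational(1, 2))))), -381)) = Mul(373, Add(Add(2, Mul(-14, Pow(14, Rational(1, 2)))), -381)) = Mul(373, Add(-379, Mul(-14, Pow(14, Rational(1, 2))))) = Add(-141367, Mul(-5222, Pow(14, Rational(1, 2))))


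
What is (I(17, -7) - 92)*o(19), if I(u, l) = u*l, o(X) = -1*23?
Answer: 4853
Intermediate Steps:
o(X) = -23
I(u, l) = l*u
(I(17, -7) - 92)*o(19) = (-7*17 - 92)*(-23) = (-119 - 92)*(-23) = -211*(-23) = 4853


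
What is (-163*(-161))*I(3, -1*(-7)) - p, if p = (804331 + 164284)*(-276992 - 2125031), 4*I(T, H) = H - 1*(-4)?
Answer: 9306542321253/4 ≈ 2.3266e+12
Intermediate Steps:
I(T, H) = 1 + H/4 (I(T, H) = (H - 1*(-4))/4 = (H + 4)/4 = (4 + H)/4 = 1 + H/4)
p = -2326635508145 (p = 968615*(-2402023) = -2326635508145)
(-163*(-161))*I(3, -1*(-7)) - p = (-163*(-161))*(1 + (-1*(-7))/4) - 1*(-2326635508145) = 26243*(1 + (¼)*7) + 2326635508145 = 26243*(1 + 7/4) + 2326635508145 = 26243*(11/4) + 2326635508145 = 288673/4 + 2326635508145 = 9306542321253/4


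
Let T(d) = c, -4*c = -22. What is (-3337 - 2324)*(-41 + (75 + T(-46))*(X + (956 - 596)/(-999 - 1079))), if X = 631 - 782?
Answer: 143638290927/2078 ≈ 6.9123e+7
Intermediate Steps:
c = 11/2 (c = -1/4*(-22) = 11/2 ≈ 5.5000)
X = -151
T(d) = 11/2
(-3337 - 2324)*(-41 + (75 + T(-46))*(X + (956 - 596)/(-999 - 1079))) = (-3337 - 2324)*(-41 + (75 + 11/2)*(-151 + (956 - 596)/(-999 - 1079))) = -5661*(-41 + 161*(-151 + 360/(-2078))/2) = -5661*(-41 + 161*(-151 + 360*(-1/2078))/2) = -5661*(-41 + 161*(-151 - 180/1039)/2) = -5661*(-41 + (161/2)*(-157069/1039)) = -5661*(-41 - 25288109/2078) = -5661*(-25373307/2078) = 143638290927/2078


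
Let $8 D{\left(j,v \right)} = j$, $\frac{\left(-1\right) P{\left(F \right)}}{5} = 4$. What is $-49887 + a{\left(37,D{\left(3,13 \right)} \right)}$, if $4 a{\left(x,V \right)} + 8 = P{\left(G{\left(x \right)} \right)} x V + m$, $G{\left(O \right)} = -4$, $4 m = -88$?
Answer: $- \frac{399711}{8} \approx -49964.0$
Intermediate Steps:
$m = -22$ ($m = \frac{1}{4} \left(-88\right) = -22$)
$P{\left(F \right)} = -20$ ($P{\left(F \right)} = \left(-5\right) 4 = -20$)
$D{\left(j,v \right)} = \frac{j}{8}$
$a{\left(x,V \right)} = - \frac{15}{2} - 5 V x$ ($a{\left(x,V \right)} = -2 + \frac{- 20 x V - 22}{4} = -2 + \frac{- 20 V x - 22}{4} = -2 + \frac{-22 - 20 V x}{4} = -2 - \left(\frac{11}{2} + 5 V x\right) = - \frac{15}{2} - 5 V x$)
$-49887 + a{\left(37,D{\left(3,13 \right)} \right)} = -49887 - \left(\frac{15}{2} + 5 \cdot \frac{1}{8} \cdot 3 \cdot 37\right) = -49887 - \left(\frac{15}{2} + \frac{15}{8} \cdot 37\right) = -49887 - \frac{615}{8} = - \frac{399711}{8}$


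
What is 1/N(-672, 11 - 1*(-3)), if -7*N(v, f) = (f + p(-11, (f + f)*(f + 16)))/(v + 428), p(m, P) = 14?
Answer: 61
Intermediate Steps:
N(v, f) = -(14 + f)/(7*(428 + v)) (N(v, f) = -(f + 14)/(7*(v + 428)) = -(14 + f)/(7*(428 + v)))
1/N(-672, 11 - 1*(-3)) = 1/((-14 - (11 - 1*(-3)))/(7*(428 - 672))) = 1/((⅐)*(-14 - (11 + 3))/(-244)) = 1/((⅐)*(-1/244)*(-14 - 1*14)) = 1/((⅐)*(-1/244)*(-14 - 14)) = 1/((⅐)*(-1/244)*(-28)) = 1/(1/61) = 61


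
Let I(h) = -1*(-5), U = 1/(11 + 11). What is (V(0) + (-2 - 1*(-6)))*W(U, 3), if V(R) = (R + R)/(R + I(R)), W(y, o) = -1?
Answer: -4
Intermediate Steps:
U = 1/22 ≈ 0.045455
I(h) = 5
V(R) = 2*R/(5 + R) (V(R) = (R + R)/(R + 5) = (2*R)/(5 + R) = 2*R/(5 + R))
(V(0) + (-2 - 1*(-6)))*W(U, 3) = (2*0/(5 + 0) + (-2 - 1*(-6)))*(-1) = (2*0/5 + (-2 + 6))*(-1) = (2*0*(⅕) + 4)*(-1) = (0 + 4)*(-1) = 4*(-1) = -4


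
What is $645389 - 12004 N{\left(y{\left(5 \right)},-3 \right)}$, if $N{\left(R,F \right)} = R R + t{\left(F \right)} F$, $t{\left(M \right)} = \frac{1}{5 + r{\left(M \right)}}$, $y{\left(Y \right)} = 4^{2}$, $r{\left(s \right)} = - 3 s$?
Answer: $- \frac{16975439}{7} \approx -2.4251 \cdot 10^{6}$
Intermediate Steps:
$y{\left(Y \right)} = 16$
$t{\left(M \right)} = \frac{1}{5 - 3 M}$
$N{\left(R,F \right)} = R^{2} - \frac{F}{-5 + 3 F}$ ($N{\left(R,F \right)} = R R + - \frac{1}{-5 + 3 F} F = R^{2} - \frac{F}{-5 + 3 F}$)
$645389 - 12004 N{\left(y{\left(5 \right)},-3 \right)} = 645389 - 12004 \frac{\left(-1\right) \left(-3\right) + 16^{2} \left(-5 + 3 \left(-3\right)\right)}{-5 + 3 \left(-3\right)} = 645389 - 12004 \frac{3 + 256 \left(-5 - 9\right)}{-5 - 9} = 645389 - 12004 \frac{3 + 256 \left(-14\right)}{-14} = 645389 - 12004 \left(- \frac{3 - 3584}{14}\right) = 645389 - 12004 \left(\left(- \frac{1}{14}\right) \left(-3581\right)\right) = 645389 - 12004 \cdot \frac{3581}{14} = 645389 - \frac{21493162}{7} = - \frac{16975439}{7}$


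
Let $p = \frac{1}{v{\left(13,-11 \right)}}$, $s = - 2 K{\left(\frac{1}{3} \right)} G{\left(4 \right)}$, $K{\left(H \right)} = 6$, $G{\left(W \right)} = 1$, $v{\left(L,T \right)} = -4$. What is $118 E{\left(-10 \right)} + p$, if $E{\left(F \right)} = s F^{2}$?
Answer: $- \frac{566401}{4} \approx -1.416 \cdot 10^{5}$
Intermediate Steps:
$s = -12$ ($s = \left(-2\right) 6 \cdot 1 = \left(-12\right) 1 = -12$)
$p = - \frac{1}{4}$ ($p = \frac{1}{-4} = - \frac{1}{4} \approx -0.25$)
$E{\left(F \right)} = - 12 F^{2}$
$118 E{\left(-10 \right)} + p = 118 \left(- 12 \left(-10\right)^{2}\right) - \frac{1}{4} = 118 \left(\left(-12\right) 100\right) - \frac{1}{4} = 118 \left(-1200\right) - \frac{1}{4} = -141600 - \frac{1}{4} = - \frac{566401}{4}$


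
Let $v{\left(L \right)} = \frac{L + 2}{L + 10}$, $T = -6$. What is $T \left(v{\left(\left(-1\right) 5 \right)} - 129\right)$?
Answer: $\frac{3888}{5} \approx 777.6$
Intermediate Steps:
$v{\left(L \right)} = \frac{2 + L}{10 + L}$
$T \left(v{\left(\left(-1\right) 5 \right)} - 129\right) = - 6 \left(\frac{2 - 5}{10 - 5} - 129\right) = - 6 \left(\frac{1}{5} \left(-3\right) - 129\right) = - 6 \left(- \frac{3}{5} - 129\right) = \left(-6\right) \left(- \frac{648}{5}\right) = \frac{3888}{5}$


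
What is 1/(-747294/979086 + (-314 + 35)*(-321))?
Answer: 163181/14614202630 ≈ 1.1166e-5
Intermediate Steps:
1/(-747294/979086 + (-314 + 35)*(-321)) = 1/(-747294*1/979086 - 279*(-321)) = 1/(-124549/163181 + 89559) = 1/(14614202630/163181) = 163181/14614202630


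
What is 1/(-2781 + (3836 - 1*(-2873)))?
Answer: 1/3928 ≈ 0.00025458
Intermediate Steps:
1/(-2781 + (3836 - 1*(-2873))) = 1/(-2781 + (3836 + 2873)) = 1/(-2781 + 6709) = 1/3928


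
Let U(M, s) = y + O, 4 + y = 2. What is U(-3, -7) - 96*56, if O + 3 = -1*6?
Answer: -5387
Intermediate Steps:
y = -2 (y = -4 + 2 = -2)
O = -9 (O = -3 - 1*6 = -3 - 6 = -9)
U(M, s) = -11 (U(M, s) = -2 - 9 = -11)
U(-3, -7) - 96*56 = -11 - 96*56 = -11 - 5376 = -5387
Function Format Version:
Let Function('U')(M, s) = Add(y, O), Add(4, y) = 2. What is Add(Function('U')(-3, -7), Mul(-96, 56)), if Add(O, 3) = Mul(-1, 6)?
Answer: -5387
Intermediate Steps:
y = -2 (y = Add(-4, 2) = -2)
O = -9 (O = Add(-3, Mul(-1, 6)) = Add(-3, -6) = -9)
Function('U')(M, s) = -11 (Function('U')(M, s) = Add(-2, -9) = -11)
Add(Function('U')(-3, -7), Mul(-96, 56)) = Add(-11, Mul(-96, 56)) = Add(-11, -5376) = -5387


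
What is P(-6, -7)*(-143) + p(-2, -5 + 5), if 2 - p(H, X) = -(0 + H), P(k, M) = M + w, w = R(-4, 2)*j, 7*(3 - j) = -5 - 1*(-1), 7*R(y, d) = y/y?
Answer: 45474/49 ≈ 928.04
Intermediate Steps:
R(y, d) = 1/7 (R(y, d) = (y/y)/7 = (1/7)*1 = 1/7)
j = 25/7 (j = 3 - (-5 - 1*(-1))/7 = 3 - (-5 + 1)/7 = 3 - 1/7*(-4) = 3 + 4/7 = 25/7 ≈ 3.5714)
w = 25/49 (w = (1/7)*(25/7) = 25/49 ≈ 0.51020)
P(k, M) = 25/49 + M (P(k, M) = M + 25/49 = 25/49 + M)
p(H, X) = 2 + H (p(H, X) = 2 - (-1)*(0 + H) = 2 - (-1)*H = 2 + H)
P(-6, -7)*(-143) + p(-2, -5 + 5) = (25/49 - 7)*(-143) + (2 - 2) = -318/49*(-143) + 0 = 45474/49 + 0 = 45474/49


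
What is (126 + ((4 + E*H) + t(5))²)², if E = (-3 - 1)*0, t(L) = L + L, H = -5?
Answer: 103684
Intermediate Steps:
t(L) = 2*L
E = 0 (E = -4*0 = 0)
(126 + ((4 + E*H) + t(5))²)² = (126 + ((4 + 0*(-5)) + 2*5)²)² = (126 + ((4 + 0) + 10)²)² = (126 + (4 + 10)²)² = (126 + 14²)² = (126 + 196)² = 322² = 103684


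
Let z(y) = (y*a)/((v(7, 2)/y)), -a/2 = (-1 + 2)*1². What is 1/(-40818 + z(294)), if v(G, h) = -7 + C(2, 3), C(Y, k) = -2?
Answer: -1/21610 ≈ -4.6275e-5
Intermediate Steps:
v(G, h) = -9 (v(G, h) = -7 - 2 = -9)
a = -2 (a = -2*(-1 + 2)*1² = -2 ≈ -2.0000)
z(y) = 2*y²/9 (z(y) = (y*(-2))/((-9/y)) = (-2*y)*(-y/9) = 2*y²/9)
1/(-40818 + z(294)) = 1/(-40818 + (2/9)*294²) = 1/(-40818 + (2/9)*86436) = 1/(-40818 + 19208) = 1/(-21610) = -1/21610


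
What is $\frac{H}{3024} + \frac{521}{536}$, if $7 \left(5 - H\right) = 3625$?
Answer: $\frac{284509}{354564} \approx 0.80242$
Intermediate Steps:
$H = - \frac{3590}{7}$ ($H = 5 - \frac{3625}{7} = - \frac{3590}{7} \approx -512.86$)
$\frac{H}{3024} + \frac{521}{536} = - \frac{3590}{7 \cdot 3024} + \frac{521}{536} = \left(- \frac{3590}{7}\right) \frac{1}{3024} + 521 \cdot \frac{1}{536} = - \frac{1795}{10584} + \frac{521}{536} = \frac{284509}{354564}$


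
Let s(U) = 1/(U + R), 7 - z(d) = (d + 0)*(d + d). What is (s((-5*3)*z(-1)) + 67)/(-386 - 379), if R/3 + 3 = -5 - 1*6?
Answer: -7838/89505 ≈ -0.087571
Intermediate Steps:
z(d) = 7 - 2*d**2 (z(d) = 7 - (d + 0)*(d + d) = 7 - d*2*d = 7 - 2*d**2)
R = -42 (R = -9 + 3*(-5 - 1*6) = -9 + 3*(-5 - 6) = -9 + 3*(-11) = -9 - 33 = -42)
s(U) = 1/(-42 + U) (s(U) = 1/(U - 42) = 1/(-42 + U))
(s((-5*3)*z(-1)) + 67)/(-386 - 379) = (1/(-42 + (-5*3)*(7 - 2*(-1)**2)) + 67)/(-386 - 379) = (1/(-42 - 15*(7 - 2*1)) + 67)/(-765) = (1/(-42 - 15*(7 - 2)) + 67)*(-1/765) = (1/(-42 - 15*5) + 67)*(-1/765) = (1/(-42 - 75) + 67)*(-1/765) = (1/(-117) + 67)*(-1/765) = (-1/117 + 67)*(-1/765) = (7838/117)*(-1/765) = -7838/89505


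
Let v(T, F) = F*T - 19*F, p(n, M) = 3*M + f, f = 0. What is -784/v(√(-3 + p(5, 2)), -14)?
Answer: -532/179 - 28*√3/179 ≈ -3.2430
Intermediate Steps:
p(n, M) = 3*M (p(n, M) = 3*M + 0 = 3*M)
v(T, F) = -19*F + F*T
-784/v(√(-3 + p(5, 2)), -14) = -784*(-1/(14*(-19 + √(-3 + 3*2)))) = -784*(-1/(14*(-19 + √(-3 + 6)))) = -784*(-1/(14*(-19 + √3))) = -784/(266 - 14*√3)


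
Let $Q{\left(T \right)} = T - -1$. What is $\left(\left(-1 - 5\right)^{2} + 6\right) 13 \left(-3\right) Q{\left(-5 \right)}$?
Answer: $6552$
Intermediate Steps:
$Q{\left(T \right)} = 1 + T$ ($Q{\left(T \right)} = T + 1 = 1 + T$)
$\left(\left(-1 - 5\right)^{2} + 6\right) 13 \left(-3\right) Q{\left(-5 \right)} = \left(\left(-1 - 5\right)^{2} + 6\right) 13 \left(-3\right) \left(1 - 5\right) = \left(\left(-6\right)^{2} + 6\right) \left(-39\right) \left(-4\right) = \left(36 + 6\right) \left(-39\right) \left(-4\right) = 42 \left(-39\right) \left(-4\right) = \left(-1638\right) \left(-4\right) = 6552$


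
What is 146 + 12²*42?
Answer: 6194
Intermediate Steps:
146 + 12²*42 = 146 + 144*42 = 146 + 6048 = 6194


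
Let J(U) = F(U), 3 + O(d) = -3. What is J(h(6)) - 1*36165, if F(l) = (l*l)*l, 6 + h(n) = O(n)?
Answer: -37893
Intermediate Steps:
O(d) = -6 (O(d) = -3 - 3 = -6)
h(n) = -12 (h(n) = -6 - 6 = -12)
F(l) = l³ (F(l) = l²*l = l³)
J(U) = U³
J(h(6)) - 1*36165 = (-12)³ - 1*36165 = -1728 - 36165 = -37893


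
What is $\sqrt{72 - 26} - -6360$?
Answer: $6360 + \sqrt{46} \approx 6366.8$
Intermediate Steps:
$\sqrt{72 - 26} - -6360 = \sqrt{46} + 6360 = 6360 + \sqrt{46}$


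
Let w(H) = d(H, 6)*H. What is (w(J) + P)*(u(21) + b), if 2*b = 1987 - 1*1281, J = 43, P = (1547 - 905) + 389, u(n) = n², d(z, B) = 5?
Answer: 989324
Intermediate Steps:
P = 1031 (P = 642 + 389 = 1031)
w(H) = 5*H
b = 353 (b = (1987 - 1*1281)/2 = (1987 - 1281)/2 = (½)*706 = 353)
(w(J) + P)*(u(21) + b) = (5*43 + 1031)*(21² + 353) = (215 + 1031)*(441 + 353) = 1246*794 = 989324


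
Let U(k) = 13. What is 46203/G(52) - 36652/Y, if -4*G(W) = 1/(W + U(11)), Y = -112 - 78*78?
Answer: -18607787057/1549 ≈ -1.2013e+7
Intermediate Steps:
Y = -6196 (Y = -112 - 6084 = -6196)
G(W) = -1/(4*(13 + W)) (G(W) = -1/(4*(W + 13)) = -1/(4*(13 + W)))
46203/G(52) - 36652/Y = 46203/((-1/(52 + 4*52))) - 36652/(-6196) = 46203/((-1/(52 + 208))) - 36652*(-1/6196) = 46203/((-1/260)) + 9163/1549 = 46203/((-1*1/260)) + 9163/1549 = 46203/(-1/260) + 9163/1549 = 46203*(-260) + 9163/1549 = -12012780 + 9163/1549 = -18607787057/1549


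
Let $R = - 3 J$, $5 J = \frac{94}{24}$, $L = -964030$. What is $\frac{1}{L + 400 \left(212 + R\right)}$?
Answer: $- \frac{1}{880170} \approx -1.1361 \cdot 10^{-6}$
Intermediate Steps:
$J = \frac{47}{60}$ ($J = \frac{94 \cdot \frac{1}{24}}{5} = \frac{1}{5} \cdot \frac{47}{12} = \frac{47}{60} \approx 0.78333$)
$R = - \frac{47}{20}$ ($R = \left(-3\right) \frac{47}{60} = - \frac{47}{20} \approx -2.35$)
$\frac{1}{L + 400 \left(212 + R\right)} = \frac{1}{-964030 + 400 \left(212 - \frac{47}{20}\right)} = \frac{1}{-964030 + 400 \cdot \frac{4193}{20}} = \frac{1}{-964030 + 83860} = \frac{1}{-880170} = - \frac{1}{880170}$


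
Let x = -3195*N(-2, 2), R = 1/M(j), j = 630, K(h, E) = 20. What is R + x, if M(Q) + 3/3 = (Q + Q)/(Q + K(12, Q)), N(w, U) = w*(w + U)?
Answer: 65/61 ≈ 1.0656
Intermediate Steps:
N(w, U) = w*(U + w)
M(Q) = -1 + 2*Q/(20 + Q) (M(Q) = -1 + (Q + Q)/(Q + 20) = -1 + (2*Q)/(20 + Q) = -1 + 2*Q/(20 + Q))
R = 65/61 (R = 1/((-20 + 630)/(20 + 630)) = 1/(610/650) = 1/((1/650)*610) = 1/(61/65) = 65/61 ≈ 1.0656)
x = 0 (x = -(-6390)*(2 - 2) = -(-6390)*0 = -3195*0 = 0)
R + x = 65/61 + 0 = 65/61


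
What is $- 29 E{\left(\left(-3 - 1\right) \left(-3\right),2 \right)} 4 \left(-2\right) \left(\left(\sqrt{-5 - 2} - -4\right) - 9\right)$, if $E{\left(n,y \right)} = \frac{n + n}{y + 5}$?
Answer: $- \frac{27840}{7} + \frac{5568 i \sqrt{7}}{7} \approx -3977.1 + 2104.5 i$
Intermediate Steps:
$E{\left(n,y \right)} = \frac{2 n}{5 + y}$
$- 29 E{\left(\left(-3 - 1\right) \left(-3\right),2 \right)} 4 \left(-2\right) \left(\left(\sqrt{-5 - 2} - -4\right) - 9\right) = - 29 \frac{2 \left(-3 - 1\right) \left(-3\right)}{5 + 2} \cdot 4 \left(-2\right) \left(\left(\sqrt{-5 - 2} - -4\right) - 9\right) = - 29 \frac{2 \left(\left(-4\right) \left(-3\right)\right)}{7} \cdot 4 \left(-2\right) \left(\left(\sqrt{-7} + 4\right) - 9\right) = - 29 \cdot 2 \cdot 12 \cdot \frac{1}{7} \cdot 4 \left(-2\right) \left(\left(i \sqrt{7} + 4\right) - 9\right) = - 29 \cdot \frac{24}{7} \cdot 4 \left(-2\right) \left(\left(4 + i \sqrt{7}\right) - 9\right) = - 29 \cdot \frac{96}{7} \left(-2\right) \left(-5 + i \sqrt{7}\right) = \left(-29\right) \left(- \frac{192}{7}\right) \left(-5 + i \sqrt{7}\right) = \frac{5568 \left(-5 + i \sqrt{7}\right)}{7} = - \frac{27840}{7} + \frac{5568 i \sqrt{7}}{7}$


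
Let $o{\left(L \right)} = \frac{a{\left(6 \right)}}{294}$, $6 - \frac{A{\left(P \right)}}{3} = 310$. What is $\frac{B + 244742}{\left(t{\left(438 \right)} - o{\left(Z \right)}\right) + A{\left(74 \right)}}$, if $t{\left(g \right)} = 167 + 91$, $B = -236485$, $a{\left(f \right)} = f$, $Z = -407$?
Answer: $- \frac{404593}{32047} \approx -12.625$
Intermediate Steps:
$A{\left(P \right)} = -912$ ($A{\left(P \right)} = 18 - 930 = -912$)
$t{\left(g \right)} = 258$
$o{\left(L \right)} = \frac{1}{49}$ ($o{\left(L \right)} = \frac{6}{294} = 6 \cdot \frac{1}{294} = \frac{1}{49}$)
$\frac{B + 244742}{\left(t{\left(438 \right)} - o{\left(Z \right)}\right) + A{\left(74 \right)}} = \frac{-236485 + 244742}{\left(258 - \frac{1}{49}\right) - 912} = \frac{8257}{\left(258 - \frac{1}{49}\right) - 912} = \frac{8257}{\frac{12641}{49} - 912} = \frac{8257}{- \frac{32047}{49}} = 8257 \left(- \frac{49}{32047}\right) = - \frac{404593}{32047}$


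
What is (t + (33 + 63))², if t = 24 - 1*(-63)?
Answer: 33489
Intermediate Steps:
t = 87 (t = 24 + 63 = 87)
(t + (33 + 63))² = (87 + (33 + 63))² = (87 + 96)² = 183² = 33489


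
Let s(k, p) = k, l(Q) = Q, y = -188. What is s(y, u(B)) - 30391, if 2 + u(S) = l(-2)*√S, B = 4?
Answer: -30579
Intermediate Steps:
u(S) = -2 - 2*√S
s(y, u(B)) - 30391 = -188 - 30391 = -30579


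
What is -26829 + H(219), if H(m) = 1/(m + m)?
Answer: -11751101/438 ≈ -26829.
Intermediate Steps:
H(m) = 1/(2*m)
-26829 + H(219) = -26829 + (½)/219 = -26829 + (½)*(1/219) = -26829 + 1/438 = -11751101/438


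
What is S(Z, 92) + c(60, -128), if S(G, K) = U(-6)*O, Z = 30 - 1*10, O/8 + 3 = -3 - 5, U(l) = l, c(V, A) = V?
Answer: 588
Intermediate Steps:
O = -88 (O = -24 + 8*(-3 - 5) = -24 + 8*(-8) = -24 - 64 = -88)
Z = 20 (Z = 30 - 10 = 20)
S(G, K) = 528 (S(G, K) = -6*(-88) = 528)
S(Z, 92) + c(60, -128) = 528 + 60 = 588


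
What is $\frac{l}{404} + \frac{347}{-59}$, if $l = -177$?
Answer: $- \frac{150631}{23836} \approx -6.3195$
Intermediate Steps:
$\frac{l}{404} + \frac{347}{-59} = - \frac{177}{404} + \frac{347}{-59} = \left(-177\right) \frac{1}{404} + 347 \left(- \frac{1}{59}\right) = - \frac{177}{404} - \frac{347}{59} = - \frac{150631}{23836}$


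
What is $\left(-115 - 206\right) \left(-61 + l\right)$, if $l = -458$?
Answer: $166599$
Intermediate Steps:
$\left(-115 - 206\right) \left(-61 + l\right) = \left(-115 - 206\right) \left(-61 - 458\right) = \left(-321\right) \left(-519\right) = 166599$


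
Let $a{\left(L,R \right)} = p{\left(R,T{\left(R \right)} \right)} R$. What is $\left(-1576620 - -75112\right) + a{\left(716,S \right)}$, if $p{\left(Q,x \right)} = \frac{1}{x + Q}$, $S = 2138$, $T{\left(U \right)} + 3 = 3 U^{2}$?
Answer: $- \frac{20593583120498}{13715267} \approx -1.5015 \cdot 10^{6}$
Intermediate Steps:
$T{\left(U \right)} = -3 + 3 U^{2}$
$p{\left(Q,x \right)} = \frac{1}{Q + x}$
$a{\left(L,R \right)} = \frac{R}{-3 + R + 3 R^{2}}$ ($a{\left(L,R \right)} = \frac{R}{R + \left(-3 + 3 R^{2}\right)} = \frac{R}{-3 + R + 3 R^{2}}$)
$\left(-1576620 - -75112\right) + a{\left(716,S \right)} = \left(-1576620 - -75112\right) + \frac{2138}{-3 + 2138 + 3 \cdot 2138^{2}} = \left(-1576620 + 75112\right) + \frac{2138}{-3 + 2138 + 3 \cdot 4571044} = -1501508 + \frac{2138}{-3 + 2138 + 13713132} = -1501508 + \frac{2138}{13715267} = - \frac{20593583120498}{13715267}$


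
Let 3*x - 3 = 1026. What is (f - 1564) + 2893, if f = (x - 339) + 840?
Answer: 2173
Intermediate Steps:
x = 343 (x = 1 + (⅓)*1026 = 1 + 342 = 343)
f = 844 (f = (343 - 339) + 840 = 4 + 840 = 844)
(f - 1564) + 2893 = (844 - 1564) + 2893 = -720 + 2893 = 2173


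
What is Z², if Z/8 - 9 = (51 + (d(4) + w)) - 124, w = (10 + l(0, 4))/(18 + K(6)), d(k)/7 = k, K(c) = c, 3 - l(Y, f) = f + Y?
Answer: 81225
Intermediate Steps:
l(Y, f) = 3 - Y - f (l(Y, f) = 3 - (f + Y) = 3 - (Y + f) = 3 + (-Y - f) = 3 - Y - f)
d(k) = 7*k
w = 3/8 (w = (10 + (3 - 1*0 - 1*4))/(18 + 6) = (10 + (3 + 0 - 4))/24 = (10 - 1)*(1/24) = 9*(1/24) = 3/8 ≈ 0.37500)
Z = -285 (Z = 72 + 8*((51 + (7*4 + 3/8)) - 124) = 72 + 8*((51 + (28 + 3/8)) - 124) = 72 + 8*((51 + 227/8) - 124) = 72 + 8*(635/8 - 124) = 72 + 8*(-357/8) = 72 - 357 = -285)
Z² = (-285)² = 81225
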